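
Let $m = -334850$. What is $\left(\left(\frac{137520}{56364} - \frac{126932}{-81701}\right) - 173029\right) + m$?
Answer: $- \frac{194896829081699}{383749597} \approx -5.0788 \cdot 10^{5}$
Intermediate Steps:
$\left(\left(\frac{137520}{56364} - \frac{126932}{-81701}\right) - 173029\right) + m = \left(\left(\frac{137520}{56364} - \frac{126932}{-81701}\right) - 173029\right) - 334850 = \left(\left(137520 \cdot \frac{1}{56364} - - \frac{126932}{81701}\right) - 173029\right) - 334850 = \left(\left(\frac{11460}{4697} + \frac{126932}{81701}\right) - 173029\right) - 334850 = \left(\frac{1532493064}{383749597} - 173029\right) - 334850 = - \frac{66398276526249}{383749597} - 334850 = - \frac{194896829081699}{383749597}$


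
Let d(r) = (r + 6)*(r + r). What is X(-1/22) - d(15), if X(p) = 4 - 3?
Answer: -629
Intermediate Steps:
d(r) = 2*r*(6 + r) (d(r) = (6 + r)*(2*r) = 2*r*(6 + r))
X(p) = 1
X(-1/22) - d(15) = 1 - 2*15*(6 + 15) = 1 - 2*15*21 = 1 - 1*630 = 1 - 630 = -629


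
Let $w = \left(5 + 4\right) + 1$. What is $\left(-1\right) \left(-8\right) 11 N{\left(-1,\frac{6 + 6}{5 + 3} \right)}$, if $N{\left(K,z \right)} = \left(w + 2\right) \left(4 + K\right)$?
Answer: $3168$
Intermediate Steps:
$w = 10$ ($w = 9 + 1 = 10$)
$N{\left(K,z \right)} = 48 + 12 K$ ($N{\left(K,z \right)} = \left(10 + 2\right) \left(4 + K\right) = 12 \left(4 + K\right) = 48 + 12 K$)
$\left(-1\right) \left(-8\right) 11 N{\left(-1,\frac{6 + 6}{5 + 3} \right)} = \left(-1\right) \left(-8\right) 11 \left(48 + 12 \left(-1\right)\right) = 8 \cdot 11 \left(48 - 12\right) = 88 \cdot 36 = 3168$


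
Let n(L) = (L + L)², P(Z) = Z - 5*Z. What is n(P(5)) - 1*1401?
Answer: 199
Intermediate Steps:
P(Z) = -4*Z
n(L) = 4*L² (n(L) = (2*L)² = 4*L²)
n(P(5)) - 1*1401 = 4*(-4*5)² - 1*1401 = 4*(-20)² - 1401 = 4*400 - 1401 = 1600 - 1401 = 199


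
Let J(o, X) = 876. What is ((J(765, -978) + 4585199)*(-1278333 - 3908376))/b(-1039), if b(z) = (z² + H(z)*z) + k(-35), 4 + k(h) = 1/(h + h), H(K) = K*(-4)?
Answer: 1665064553402250/226699691 ≈ 7.3448e+6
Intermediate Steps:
H(K) = -4*K
k(h) = -4 + 1/(2*h) (k(h) = -4 + 1/(h + h) = -4 + 1/(2*h))
b(z) = -281/70 - 3*z² (b(z) = (z² + (-4*z)*z) + (-4 + (½)/(-35)) = (z² - 4*z²) + (-4 + (½)*(-1/35)) = -3*z² + (-4 - 1/70) = -3*z² - 281/70 = -281/70 - 3*z²)
((J(765, -978) + 4585199)*(-1278333 - 3908376))/b(-1039) = ((876 + 4585199)*(-1278333 - 3908376))/(-281/70 - 3*(-1039)²) = (4586075*(-5186709))/(-281/70 - 3*1079521) = -23786636477175/(-281/70 - 3238563) = -23786636477175/(-226699691/70) = -23786636477175*(-70/226699691) = 1665064553402250/226699691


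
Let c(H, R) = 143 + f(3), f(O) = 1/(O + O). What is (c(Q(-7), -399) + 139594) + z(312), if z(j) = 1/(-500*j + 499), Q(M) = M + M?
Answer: 130375614917/933006 ≈ 1.3974e+5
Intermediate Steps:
f(O) = 1/(2*O)
Q(M) = 2*M
z(j) = 1/(499 - 500*j)
c(H, R) = 859/6 (c(H, R) = 143 + (½)/3 = 143 + (½)*(⅓) = 143 + ⅙ = 859/6)
(c(Q(-7), -399) + 139594) + z(312) = (859/6 + 139594) - 1/(-499 + 500*312) = 838423/6 - 1/(-499 + 156000) = 838423/6 - 1/155501 = 130375614917/933006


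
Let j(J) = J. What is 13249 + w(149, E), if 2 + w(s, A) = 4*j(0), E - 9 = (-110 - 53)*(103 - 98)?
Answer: 13247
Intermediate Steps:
E = -806 (E = 9 + (-110 - 53)*(103 - 98) = 9 - 163*5 = 9 - 815 = -806)
w(s, A) = -2 (w(s, A) = -2 + 4*0 = -2 + 0 = -2)
13249 + w(149, E) = 13249 - 2 = 13247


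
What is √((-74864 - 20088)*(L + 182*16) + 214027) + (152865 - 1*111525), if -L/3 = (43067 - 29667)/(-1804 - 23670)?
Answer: 41340 + I*√44846541730716693/12737 ≈ 41340.0 + 16626.0*I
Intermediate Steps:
L = 20100/12737 (L = -3*(43067 - 29667)/(-1804 - 23670) = -40200/(-25474) = -40200*(-1)/25474 = -3*(-6700/12737) = 20100/12737 ≈ 1.5781)
√((-74864 - 20088)*(L + 182*16) + 214027) + (152865 - 1*111525) = √((-74864 - 20088)*(20100/12737 + 182*16) + 214027) + (152865 - 1*111525) = √(-94952*(20100/12737 + 2912) + 214027) + (152865 - 111525) = √(-94952*37110244/12737 + 214027) + 41340 = √(-3523691888288/12737 + 214027) + 41340 = √(-3520965826389/12737) + 41340 = I*√44846541730716693/12737 + 41340 = 41340 + I*√44846541730716693/12737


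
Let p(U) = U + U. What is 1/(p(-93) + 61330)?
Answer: 1/61144 ≈ 1.6355e-5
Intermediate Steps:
p(U) = 2*U
1/(p(-93) + 61330) = 1/(2*(-93) + 61330) = 1/(-186 + 61330) = 1/61144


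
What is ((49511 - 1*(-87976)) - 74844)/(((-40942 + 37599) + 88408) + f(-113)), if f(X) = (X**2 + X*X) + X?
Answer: 20881/36830 ≈ 0.56696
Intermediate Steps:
f(X) = X + 2*X**2 (f(X) = (X**2 + X**2) + X = 2*X**2 + X = X + 2*X**2)
((49511 - 1*(-87976)) - 74844)/(((-40942 + 37599) + 88408) + f(-113)) = ((49511 - 1*(-87976)) - 74844)/(((-40942 + 37599) + 88408) - 113*(1 + 2*(-113))) = ((49511 + 87976) - 74844)/((-3343 + 88408) - 113*(1 - 226)) = (137487 - 74844)/(85065 - 113*(-225)) = 62643/(85065 + 25425) = 62643/110490 = 62643*(1/110490) = 20881/36830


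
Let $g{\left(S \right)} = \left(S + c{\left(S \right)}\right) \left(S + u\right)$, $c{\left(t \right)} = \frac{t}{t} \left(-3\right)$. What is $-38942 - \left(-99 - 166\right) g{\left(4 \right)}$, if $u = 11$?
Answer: $-34967$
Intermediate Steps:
$c{\left(t \right)} = -3$ ($c{\left(t \right)} = 1 \left(-3\right) = -3$)
$g{\left(S \right)} = \left(-3 + S\right) \left(11 + S\right)$ ($g{\left(S \right)} = \left(S - 3\right) \left(S + 11\right) = \left(-3 + S\right) \left(11 + S\right)$)
$-38942 - \left(-99 - 166\right) g{\left(4 \right)} = -38942 - \left(-99 - 166\right) \left(-33 + 4^{2} + 8 \cdot 4\right) = -38942 - \left(-99 - 166\right) \left(-33 + 16 + 32\right) = -38942 - \left(-265\right) 15 = -38942 - -3975 = -38942 + 3975 = -34967$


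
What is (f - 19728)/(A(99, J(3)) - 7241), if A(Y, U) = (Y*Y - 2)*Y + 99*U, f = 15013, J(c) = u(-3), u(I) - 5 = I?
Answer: -4715/963058 ≈ -0.0048959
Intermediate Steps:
u(I) = 5 + I
J(c) = 2 (J(c) = 5 - 3 = 2)
A(Y, U) = 99*U + Y*(-2 + Y²) (A(Y, U) = (Y² - 2)*Y + 99*U = (-2 + Y²)*Y + 99*U = Y*(-2 + Y²) + 99*U = 99*U + Y*(-2 + Y²))
(f - 19728)/(A(99, J(3)) - 7241) = (15013 - 19728)/((99³ - 2*99 + 99*2) - 7241) = -4715/((970299 - 198 + 198) - 7241) = -4715/(970299 - 7241) = -4715/963058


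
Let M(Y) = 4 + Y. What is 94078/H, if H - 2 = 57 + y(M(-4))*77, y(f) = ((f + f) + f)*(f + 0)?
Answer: 94078/59 ≈ 1594.5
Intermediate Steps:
y(f) = 3*f² (y(f) = (2*f + f)*f = (3*f)*f = 3*f²)
H = 59 (H = 2 + (57 + (3*(4 - 4)²)*77) = 2 + (57 + (3*0²)*77) = 2 + (57 + (3*0)*77) = 2 + (57 + 0*77) = 2 + (57 + 0) = 2 + 57 = 59)
94078/H = 94078/59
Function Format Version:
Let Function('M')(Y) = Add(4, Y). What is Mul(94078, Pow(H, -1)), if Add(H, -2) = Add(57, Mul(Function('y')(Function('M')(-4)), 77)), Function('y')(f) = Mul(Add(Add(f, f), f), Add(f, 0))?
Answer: Rational(94078, 59) ≈ 1594.5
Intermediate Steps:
Function('y')(f) = Mul(3, Pow(f, 2)) (Function('y')(f) = Mul(Add(Mul(2, f), f), f) = Mul(Mul(3, f), f) = Mul(3, Pow(f, 2)))
H = 59 (H = Add(2, Add(57, Mul(Mul(3, Pow(Add(4, -4), 2)), 77))) = Add(2, Add(57, Mul(Mul(3, Pow(0, 2)), 77))) = Add(2, Add(57, Mul(Mul(3, 0), 77))) = Add(2, Add(57, Mul(0, 77))) = Add(2, Add(57, 0)) = Add(2, 57) = 59)
Mul(94078, Pow(H, -1)) = Mul(94078, Pow(59, -1)) = Mul(94078, Rational(1, 59)) = Rational(94078, 59)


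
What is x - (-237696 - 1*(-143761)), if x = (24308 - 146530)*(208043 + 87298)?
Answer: -36097073767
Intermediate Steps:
x = -36097167702 (x = -122222*295341 = -36097167702)
x - (-237696 - 1*(-143761)) = -36097167702 - (-237696 - 1*(-143761)) = -36097167702 - (-237696 + 143761) = -36097167702 - 1*(-93935) = -36097167702 + 93935 = -36097073767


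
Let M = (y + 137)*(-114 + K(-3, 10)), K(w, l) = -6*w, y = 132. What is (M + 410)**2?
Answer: 645871396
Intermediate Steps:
M = -25824 (M = (132 + 137)*(-114 - 6*(-3)) = 269*(-114 + 18) = 269*(-96) = -25824)
(M + 410)**2 = (-25824 + 410)**2 = (-25414)**2 = 645871396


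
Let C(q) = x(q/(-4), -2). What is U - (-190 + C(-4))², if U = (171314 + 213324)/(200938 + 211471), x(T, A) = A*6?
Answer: -16827552198/412409 ≈ -40803.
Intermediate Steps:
x(T, A) = 6*A
U = 384638/412409 ≈ 0.93266
C(q) = -12 (C(q) = 6*(-2) = -12)
U - (-190 + C(-4))² = 384638/412409 - (-190 - 12)² = 384638/412409 - 1*(-202)² = 384638/412409 - 1*40804 = 384638/412409 - 40804 = -16827552198/412409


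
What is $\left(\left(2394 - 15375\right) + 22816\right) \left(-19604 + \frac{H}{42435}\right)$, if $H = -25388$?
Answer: $- \frac{1636388858776}{8487} \approx -1.9281 \cdot 10^{8}$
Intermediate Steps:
$\left(\left(2394 - 15375\right) + 22816\right) \left(-19604 + \frac{H}{42435}\right) = \left(\left(2394 - 15375\right) + 22816\right) \left(-19604 - \frac{25388}{42435}\right) = \left(-12981 + 22816\right) \left(-19604 - \frac{25388}{42435}\right) = 9835 \left(- \frac{831921128}{42435}\right) = - \frac{1636388858776}{8487}$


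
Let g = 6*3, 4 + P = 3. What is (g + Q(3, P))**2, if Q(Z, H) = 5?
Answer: 529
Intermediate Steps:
P = -1 (P = -4 + 3 = -1)
g = 18
(g + Q(3, P))**2 = (18 + 5)**2 = 23**2 = 529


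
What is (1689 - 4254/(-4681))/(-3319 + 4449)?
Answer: 7910463/5289530 ≈ 1.4955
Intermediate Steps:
(1689 - 4254/(-4681))/(-3319 + 4449) = (1689 - 4254*(-1/4681))/1130 = (1689 + 4254/4681)*(1/1130) = (7910463/4681)*(1/1130) = 7910463/5289530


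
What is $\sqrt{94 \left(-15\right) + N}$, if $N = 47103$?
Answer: $3 \sqrt{5077} \approx 213.76$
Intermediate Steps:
$\sqrt{94 \left(-15\right) + N} = \sqrt{94 \left(-15\right) + 47103} = \sqrt{-1410 + 47103} = \sqrt{45693} = 3 \sqrt{5077}$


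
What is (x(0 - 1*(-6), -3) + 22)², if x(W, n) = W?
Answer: 784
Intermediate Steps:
(x(0 - 1*(-6), -3) + 22)² = ((0 - 1*(-6)) + 22)² = ((0 + 6) + 22)² = (6 + 22)² = 28² = 784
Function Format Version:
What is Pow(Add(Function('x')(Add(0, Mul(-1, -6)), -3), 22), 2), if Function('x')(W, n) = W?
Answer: 784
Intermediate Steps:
Pow(Add(Function('x')(Add(0, Mul(-1, -6)), -3), 22), 2) = Pow(Add(Add(0, Mul(-1, -6)), 22), 2) = Pow(Add(Add(0, 6), 22), 2) = Pow(Add(6, 22), 2) = Pow(28, 2) = 784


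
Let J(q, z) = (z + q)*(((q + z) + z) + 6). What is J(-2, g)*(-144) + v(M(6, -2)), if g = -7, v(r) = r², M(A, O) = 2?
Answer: -12956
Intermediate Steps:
J(q, z) = (q + z)*(6 + q + 2*z) (J(q, z) = (q + z)*((q + 2*z) + 6) = (q + z)*(6 + q + 2*z))
J(-2, g)*(-144) + v(M(6, -2)) = ((-2)² + 2*(-7)² + 6*(-2) + 6*(-7) + 3*(-2)*(-7))*(-144) + 2² = (4 + 2*49 - 12 - 42 + 42)*(-144) + 4 = (4 + 98 - 12 - 42 + 42)*(-144) + 4 = 90*(-144) + 4 = -12960 + 4 = -12956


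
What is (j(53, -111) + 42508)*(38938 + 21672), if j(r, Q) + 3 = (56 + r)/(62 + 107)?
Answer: 435389146940/169 ≈ 2.5763e+9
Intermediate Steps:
j(r, Q) = -451/169 + r/169 (j(r, Q) = -3 + (56 + r)/(62 + 107) = -3 + (56 + r)/169 = -3 + (56 + r)*(1/169) = -3 + (56/169 + r/169) = -451/169 + r/169)
(j(53, -111) + 42508)*(38938 + 21672) = ((-451/169 + (1/169)*53) + 42508)*(38938 + 21672) = ((-451/169 + 53/169) + 42508)*60610 = (-398/169 + 42508)*60610 = (7183454/169)*60610 = 435389146940/169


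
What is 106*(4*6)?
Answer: 2544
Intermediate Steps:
106*(4*6) = 106*24 = 2544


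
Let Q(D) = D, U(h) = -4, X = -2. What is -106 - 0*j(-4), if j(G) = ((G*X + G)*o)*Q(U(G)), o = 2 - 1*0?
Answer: -106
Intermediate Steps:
o = 2 (o = 2 + 0 = 2)
j(G) = 8*G (j(G) = ((G*(-2) + G)*2)*(-4) = ((-2*G + G)*2)*(-4) = (-G*2)*(-4) = -2*G*(-4) = 8*G)
-106 - 0*j(-4) = -106 - 0*8*(-4) = -106 - 0*(-32) = -106 - 1*0 = -106 + 0 = -106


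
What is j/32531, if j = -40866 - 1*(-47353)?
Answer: 6487/32531 ≈ 0.19941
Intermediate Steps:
j = 6487 (j = -40866 + 47353 = 6487)
j/32531 = 6487/32531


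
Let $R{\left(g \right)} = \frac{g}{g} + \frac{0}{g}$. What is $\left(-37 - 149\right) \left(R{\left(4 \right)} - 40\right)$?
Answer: $7254$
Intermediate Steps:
$R{\left(g \right)} = 1$ ($R{\left(g \right)} = 1 + 0 = 1$)
$\left(-37 - 149\right) \left(R{\left(4 \right)} - 40\right) = \left(-37 - 149\right) \left(1 - 40\right) = - 186 \left(1 - 40\right) = \left(-186\right) \left(-39\right) = 7254$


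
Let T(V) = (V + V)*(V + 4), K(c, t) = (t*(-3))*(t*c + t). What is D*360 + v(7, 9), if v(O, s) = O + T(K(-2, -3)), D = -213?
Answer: -74999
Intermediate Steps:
K(c, t) = -3*t*(t + c*t) (K(c, t) = (-3*t)*(c*t + t) = (-3*t)*(t + c*t) = -3*t*(t + c*t))
T(V) = 2*V*(4 + V) (T(V) = (2*V)*(4 + V) = 2*V*(4 + V))
v(O, s) = 1674 + O (v(O, s) = O + 2*(3*(-3)²*(-1 - 1*(-2)))*(4 + 3*(-3)²*(-1 - 1*(-2))) = O + 2*(3*9*(-1 + 2))*(4 + 3*9*(-1 + 2)) = O + 2*(3*9*1)*(4 + 3*9*1) = O + 2*27*(4 + 27) = O + 2*27*31 = O + 1674 = 1674 + O)
D*360 + v(7, 9) = -213*360 + (1674 + 7) = -76680 + 1681 = -74999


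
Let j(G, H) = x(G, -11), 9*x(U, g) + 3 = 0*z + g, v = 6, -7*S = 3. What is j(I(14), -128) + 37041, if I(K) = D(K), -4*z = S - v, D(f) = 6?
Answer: 333355/9 ≈ 37039.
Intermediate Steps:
S = -3/7 (S = -⅐*3 = -3/7 ≈ -0.42857)
z = 45/28 (z = -(-3/7 - 1*6)/4 = -(-3/7 - 6)/4 = -¼*(-45/7) = 45/28 ≈ 1.6071)
I(K) = 6
x(U, g) = -⅓ + g/9 (x(U, g) = -⅓ + (0*(45/28) + g)/9 = -⅓ + (0 + g)/9 = -⅓ + g/9)
j(G, H) = -14/9 (j(G, H) = -⅓ + (⅑)*(-11) = -⅓ - 11/9 = -14/9)
j(I(14), -128) + 37041 = -14/9 + 37041 = 333355/9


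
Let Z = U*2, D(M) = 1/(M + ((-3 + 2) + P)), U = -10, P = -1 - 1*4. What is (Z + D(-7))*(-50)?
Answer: 13050/13 ≈ 1003.8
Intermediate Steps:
P = -5 (P = -1 - 4 = -5)
D(M) = 1/(-6 + M) (D(M) = 1/(M + ((-3 + 2) - 5)) = 1/(M + (-1 - 5)) = 1/(M - 6) = 1/(-6 + M))
Z = -20 (Z = -10*2 = -20)
(Z + D(-7))*(-50) = (-20 + 1/(-6 - 7))*(-50) = (-20 + 1/(-13))*(-50) = (-20 - 1/13)*(-50) = -261/13*(-50) = 13050/13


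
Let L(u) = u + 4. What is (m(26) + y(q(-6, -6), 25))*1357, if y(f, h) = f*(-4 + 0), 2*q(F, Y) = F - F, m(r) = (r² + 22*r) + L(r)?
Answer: 1734246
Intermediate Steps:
L(u) = 4 + u
m(r) = 4 + r² + 23*r (m(r) = (r² + 22*r) + (4 + r) = 4 + r² + 23*r)
q(F, Y) = 0 (q(F, Y) = (F - F)/2 = (½)*0 = 0)
y(f, h) = -4*f (y(f, h) = f*(-4) = -4*f)
(m(26) + y(q(-6, -6), 25))*1357 = ((4 + 26² + 23*26) - 4*0)*1357 = ((4 + 676 + 598) + 0)*1357 = (1278 + 0)*1357 = 1278*1357 = 1734246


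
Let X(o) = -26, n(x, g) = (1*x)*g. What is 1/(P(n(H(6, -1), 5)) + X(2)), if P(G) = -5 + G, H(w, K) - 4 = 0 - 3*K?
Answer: 1/4 ≈ 0.25000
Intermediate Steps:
H(w, K) = 4 - 3*K (H(w, K) = 4 + (0 - 3*K) = 4 - 3*K)
n(x, g) = g*x (n(x, g) = x*g = g*x)
1/(P(n(H(6, -1), 5)) + X(2)) = 1/((-5 + 5*(4 - 3*(-1))) - 26) = 1/((-5 + 5*(4 + 3)) - 26) = 1/((-5 + 5*7) - 26) = 1/((-5 + 35) - 26) = 1/(30 - 26) = 1/4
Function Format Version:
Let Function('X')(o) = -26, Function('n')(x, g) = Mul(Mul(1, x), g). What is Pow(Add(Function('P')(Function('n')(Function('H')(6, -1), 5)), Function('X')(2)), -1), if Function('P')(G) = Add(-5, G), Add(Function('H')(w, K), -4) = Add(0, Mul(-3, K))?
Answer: Rational(1, 4) ≈ 0.25000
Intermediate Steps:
Function('H')(w, K) = Add(4, Mul(-3, K)) (Function('H')(w, K) = Add(4, Add(0, Mul(-3, K))) = Add(4, Mul(-3, K)))
Function('n')(x, g) = Mul(g, x) (Function('n')(x, g) = Mul(x, g) = Mul(g, x))
Pow(Add(Function('P')(Function('n')(Function('H')(6, -1), 5)), Function('X')(2)), -1) = Pow(Add(Add(-5, Mul(5, Add(4, Mul(-3, -1)))), -26), -1) = Pow(Add(Add(-5, Mul(5, Add(4, 3))), -26), -1) = Pow(Add(Add(-5, Mul(5, 7)), -26), -1) = Pow(Add(Add(-5, 35), -26), -1) = Pow(Add(30, -26), -1) = Pow(4, -1) = Rational(1, 4)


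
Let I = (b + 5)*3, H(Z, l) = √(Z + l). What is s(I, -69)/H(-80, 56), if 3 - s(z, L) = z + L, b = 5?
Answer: -7*I*√6/2 ≈ -8.5732*I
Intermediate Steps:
I = 30 (I = (5 + 5)*3 = 10*3 = 30)
s(z, L) = 3 - L - z (s(z, L) = 3 - (z + L) = 3 - (L + z) = 3 + (-L - z) = 3 - L - z)
s(I, -69)/H(-80, 56) = (3 - 1*(-69) - 1*30)/(√(-80 + 56)) = (3 + 69 - 30)/(√(-24)) = 42/((2*I*√6)) = 42*(-I*√6/12) = -7*I*√6/2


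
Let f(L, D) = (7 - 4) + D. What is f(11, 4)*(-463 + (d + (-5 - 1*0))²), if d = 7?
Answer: -3213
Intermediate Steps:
f(L, D) = 3 + D
f(11, 4)*(-463 + (d + (-5 - 1*0))²) = (3 + 4)*(-463 + (7 + (-5 - 1*0))²) = 7*(-463 + (7 + (-5 + 0))²) = 7*(-463 + (7 - 5)²) = 7*(-463 + 2²) = 7*(-463 + 4) = 7*(-459) = -3213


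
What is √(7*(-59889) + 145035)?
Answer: 2*I*√68547 ≈ 523.63*I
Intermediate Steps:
√(7*(-59889) + 145035) = √(-419223 + 145035) = √(-274188) = 2*I*√68547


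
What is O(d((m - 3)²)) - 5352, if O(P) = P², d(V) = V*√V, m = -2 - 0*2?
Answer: 10273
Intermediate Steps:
m = -2 (m = -2 - 1*0 = -2 + 0 = -2)
d(V) = V^(3/2)
O(d((m - 3)²)) - 5352 = (((-2 - 3)²)^(3/2))² - 5352 = (((-5)²)^(3/2))² - 5352 = (25^(3/2))² - 5352 = 125² - 5352 = 15625 - 5352 = 10273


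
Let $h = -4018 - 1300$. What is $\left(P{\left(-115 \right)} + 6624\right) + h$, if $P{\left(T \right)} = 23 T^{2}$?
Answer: $305481$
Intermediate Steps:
$h = -5318$ ($h = -4018 - 1300 = -5318$)
$\left(P{\left(-115 \right)} + 6624\right) + h = \left(23 \left(-115\right)^{2} + 6624\right) - 5318 = \left(23 \cdot 13225 + 6624\right) - 5318 = \left(304175 + 6624\right) - 5318 = 310799 - 5318 = 305481$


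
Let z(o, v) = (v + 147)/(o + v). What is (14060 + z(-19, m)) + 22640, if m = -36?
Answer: 2018389/55 ≈ 36698.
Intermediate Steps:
z(o, v) = (147 + v)/(o + v)
(14060 + z(-19, m)) + 22640 = (14060 + (147 - 36)/(-19 - 36)) + 22640 = (14060 + 111/(-55)) + 22640 = (14060 - 1/55*111) + 22640 = (14060 - 111/55) + 22640 = 773189/55 + 22640 = 2018389/55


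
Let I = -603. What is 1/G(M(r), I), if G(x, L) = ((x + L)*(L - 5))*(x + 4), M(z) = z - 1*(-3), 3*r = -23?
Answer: -9/2216768 ≈ -4.0600e-6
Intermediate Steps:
r = -23/3 (r = (⅓)*(-23) = -23/3 ≈ -7.6667)
M(z) = 3 + z (M(z) = z + 3 = 3 + z)
G(x, L) = (-5 + L)*(4 + x)*(L + x) (G(x, L) = ((L + x)*(-5 + L))*(4 + x) = ((-5 + L)*(L + x))*(4 + x) = (-5 + L)*(4 + x)*(L + x))
1/G(M(r), I) = 1/(-20*(-603) - 20*(3 - 23/3) - 5*(3 - 23/3)² + 4*(-603)² - 603*(3 - 23/3)² + (3 - 23/3)*(-603)² - 1*(-603)*(3 - 23/3)) = 1/(12060 - 20*(-14/3) - 5*(-14/3)² + 4*363609 - 603*(-14/3)² - 14/3*363609 - 1*(-603)*(-14/3)) = 1/(12060 + 280/3 - 5*196/9 + 1454436 - 603*196/9 - 1696842 - 2814) = 1/(12060 + 280/3 - 980/9 + 1454436 - 13132 - 1696842 - 2814) = 1/(-2216768/9) = -9/2216768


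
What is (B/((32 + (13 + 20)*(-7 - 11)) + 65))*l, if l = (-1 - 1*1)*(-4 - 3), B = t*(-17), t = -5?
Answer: -170/71 ≈ -2.3944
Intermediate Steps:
B = 85 (B = -5*(-17) = 85)
l = 14 (l = (-1 - 1)*(-7) = -2*(-7) = 14)
(B/((32 + (13 + 20)*(-7 - 11)) + 65))*l = (85/((32 + (13 + 20)*(-7 - 11)) + 65))*14 = (85/((32 + 33*(-18)) + 65))*14 = (85/((32 - 594) + 65))*14 = (85/(-562 + 65))*14 = (85/(-497))*14 = (85*(-1/497))*14 = -85/497*14 = -170/71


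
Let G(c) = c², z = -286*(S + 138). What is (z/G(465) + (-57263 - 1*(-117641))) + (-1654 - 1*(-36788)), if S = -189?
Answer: 6884032262/72075 ≈ 95512.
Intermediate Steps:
z = 14586 (z = -286*(-189 + 138) = -286*(-51) = 14586)
(z/G(465) + (-57263 - 1*(-117641))) + (-1654 - 1*(-36788)) = (14586/(465²) + (-57263 - 1*(-117641))) + (-1654 - 1*(-36788)) = (14586/216225 + (-57263 + 117641)) + (-1654 + 36788) = (14586*(1/216225) + 60378) + 35134 = (4862/72075 + 60378) + 35134 = 4351749212/72075 + 35134 = 6884032262/72075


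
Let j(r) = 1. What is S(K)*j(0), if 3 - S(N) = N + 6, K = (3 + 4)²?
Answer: -52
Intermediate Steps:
K = 49 (K = 7² = 49)
S(N) = -3 - N (S(N) = 3 - (N + 6) = 3 - (6 + N) = 3 + (-6 - N) = -3 - N)
S(K)*j(0) = (-3 - 1*49)*1 = (-3 - 49)*1 = -52*1 = -52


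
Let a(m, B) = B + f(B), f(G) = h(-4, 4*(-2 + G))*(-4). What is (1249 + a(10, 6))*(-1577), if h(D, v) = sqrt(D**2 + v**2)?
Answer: -1979135 + 25232*sqrt(17) ≈ -1.8751e+6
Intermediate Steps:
f(G) = -4*sqrt(16 + (-8 + 4*G)**2) (f(G) = sqrt((-4)**2 + (4*(-2 + G))**2)*(-4) = sqrt(16 + (-8 + 4*G)**2)*(-4) = -4*sqrt(16 + (-8 + 4*G)**2))
a(m, B) = B - 16*sqrt(1 + (-2 + B)**2)
(1249 + a(10, 6))*(-1577) = (1249 + (6 - 16*sqrt(1 + (-2 + 6)**2)))*(-1577) = (1249 + (6 - 16*sqrt(1 + 4**2)))*(-1577) = (1249 + (6 - 16*sqrt(1 + 16)))*(-1577) = (1249 + (6 - 16*sqrt(17)))*(-1577) = (1255 - 16*sqrt(17))*(-1577) = -1979135 + 25232*sqrt(17)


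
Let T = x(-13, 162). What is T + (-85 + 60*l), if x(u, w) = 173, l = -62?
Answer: -3632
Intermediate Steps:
T = 173
T + (-85 + 60*l) = 173 + (-85 + 60*(-62)) = 173 + (-85 - 3720) = 173 - 3805 = -3632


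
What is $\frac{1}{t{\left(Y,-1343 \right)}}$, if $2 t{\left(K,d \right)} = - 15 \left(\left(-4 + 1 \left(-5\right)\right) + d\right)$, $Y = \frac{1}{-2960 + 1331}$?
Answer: $\frac{1}{10140} \approx 9.8619 \cdot 10^{-5}$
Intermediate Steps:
$Y = - \frac{1}{1629}$ ($Y = \frac{1}{-1629} = - \frac{1}{1629} \approx -0.00061387$)
$t{\left(K,d \right)} = \frac{135}{2} - \frac{15 d}{2}$ ($t{\left(K,d \right)} = \frac{\left(-15\right) \left(\left(-4 + 1 \left(-5\right)\right) + d\right)}{2} = \frac{\left(-15\right) \left(\left(-4 - 5\right) + d\right)}{2} = \frac{\left(-15\right) \left(-9 + d\right)}{2} = \frac{135 - 15 d}{2} = \frac{135}{2} - \frac{15 d}{2}$)
$\frac{1}{t{\left(Y,-1343 \right)}} = \frac{1}{\frac{135}{2} - - \frac{20145}{2}} = \frac{1}{\frac{135}{2} + \frac{20145}{2}} = \frac{1}{10140}$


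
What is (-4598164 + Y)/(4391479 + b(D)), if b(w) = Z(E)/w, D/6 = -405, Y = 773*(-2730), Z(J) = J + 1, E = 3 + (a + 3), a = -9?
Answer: -4075385805/2667823493 ≈ -1.5276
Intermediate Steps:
E = -3 (E = 3 + (-9 + 3) = 3 - 6 = -3)
Z(J) = 1 + J
Y = -2110290
D = -2430 (D = 6*(-405) = -2430)
b(w) = -2/w (b(w) = (1 - 3)/w = -2/w)
(-4598164 + Y)/(4391479 + b(D)) = (-4598164 - 2110290)/(4391479 - 2/(-2430)) = -6708454/(4391479 - 2*(-1/2430)) = -6708454/(4391479 + 1/1215) = -6708454/5335646986/1215 = -6708454*1215/5335646986 = -4075385805/2667823493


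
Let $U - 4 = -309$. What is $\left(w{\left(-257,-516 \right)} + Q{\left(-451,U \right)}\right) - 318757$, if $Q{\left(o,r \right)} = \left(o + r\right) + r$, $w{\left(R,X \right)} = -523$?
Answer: $-320341$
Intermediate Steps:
$U = -305$ ($U = 4 - 309 = -305$)
$Q{\left(o,r \right)} = o + 2 r$
$\left(w{\left(-257,-516 \right)} + Q{\left(-451,U \right)}\right) - 318757 = \left(-523 + \left(-451 + 2 \left(-305\right)\right)\right) - 318757 = \left(-523 - 1061\right) - 318757 = -1584 - 318757 = -320341$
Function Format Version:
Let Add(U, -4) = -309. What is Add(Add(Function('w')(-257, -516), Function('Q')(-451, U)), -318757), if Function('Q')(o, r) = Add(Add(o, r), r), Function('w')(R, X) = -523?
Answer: -320341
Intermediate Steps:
U = -305 (U = Add(4, -309) = -305)
Function('Q')(o, r) = Add(o, Mul(2, r))
Add(Add(Function('w')(-257, -516), Function('Q')(-451, U)), -318757) = Add(Add(-523, Add(-451, Mul(2, -305))), -318757) = Add(Add(-523, Add(-451, -610)), -318757) = Add(Add(-523, -1061), -318757) = Add(-1584, -318757) = -320341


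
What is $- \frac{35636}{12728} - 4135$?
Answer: $- \frac{13166479}{3182} \approx -4137.8$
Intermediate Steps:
$- \frac{35636}{12728} - 4135 = \left(-35636\right) \frac{1}{12728} - 4135 = - \frac{8909}{3182} - 4135 = - \frac{13166479}{3182}$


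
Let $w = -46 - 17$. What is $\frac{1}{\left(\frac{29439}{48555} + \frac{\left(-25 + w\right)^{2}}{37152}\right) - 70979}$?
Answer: $- \frac{6263595}{444578606284} \approx -1.4089 \cdot 10^{-5}$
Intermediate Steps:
$w = -63$
$\frac{1}{\left(\frac{29439}{48555} + \frac{\left(-25 + w\right)^{2}}{37152}\right) - 70979} = \frac{1}{\left(\frac{29439}{48555} + \frac{\left(-25 - 63\right)^{2}}{37152}\right) - 70979} = \frac{1}{\left(29439 \cdot \frac{1}{48555} + \left(-88\right)^{2} \cdot \frac{1}{37152}\right) - 70979} = \frac{1}{\left(\frac{3271}{5395} + 7744 \cdot \frac{1}{37152}\right) - 70979} = \frac{1}{\left(\frac{3271}{5395} + \frac{242}{1161}\right) - 70979} = \frac{1}{\frac{5103221}{6263595} - 70979} = \frac{1}{- \frac{444578606284}{6263595}} = - \frac{6263595}{444578606284}$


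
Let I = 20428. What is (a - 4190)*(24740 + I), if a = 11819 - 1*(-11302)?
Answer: 855075408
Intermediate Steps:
a = 23121 (a = 11819 + 11302 = 23121)
(a - 4190)*(24740 + I) = (23121 - 4190)*(24740 + 20428) = 18931*45168 = 855075408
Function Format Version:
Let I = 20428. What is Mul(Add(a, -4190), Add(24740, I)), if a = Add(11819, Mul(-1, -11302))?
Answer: 855075408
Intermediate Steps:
a = 23121 (a = Add(11819, 11302) = 23121)
Mul(Add(a, -4190), Add(24740, I)) = Mul(Add(23121, -4190), Add(24740, 20428)) = Mul(18931, 45168) = 855075408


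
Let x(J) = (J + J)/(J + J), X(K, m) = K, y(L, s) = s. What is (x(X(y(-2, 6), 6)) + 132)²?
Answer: 17689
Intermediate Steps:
x(J) = 1 (x(J) = (2*J)/((2*J)) = (2*J)*(1/(2*J)) = 1)
(x(X(y(-2, 6), 6)) + 132)² = (1 + 132)² = 133² = 17689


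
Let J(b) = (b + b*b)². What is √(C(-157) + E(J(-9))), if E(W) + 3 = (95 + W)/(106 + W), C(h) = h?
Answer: I*√8411210/230 ≈ 12.61*I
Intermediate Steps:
J(b) = (b + b²)²
E(W) = -3 + (95 + W)/(106 + W)
√(C(-157) + E(J(-9))) = √(-157 + (-223 - 2*(-9)²*(1 - 9)²)/(106 + (-9)²*(1 - 9)²)) = √(-157 + (-223 - 162*(-8)²)/(106 + 81*(-8)²)) = √(-157 + (-223 - 162*64)/(106 + 81*64)) = √(-157 + (-223 - 2*5184)/(106 + 5184)) = √(-157 + (-223 - 10368)/5290) = √(-157 + (1/5290)*(-10591)) = √(-157 - 10591/5290) = √(-841121/5290) = I*√8411210/230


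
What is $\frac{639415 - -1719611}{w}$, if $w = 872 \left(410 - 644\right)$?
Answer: $- \frac{131057}{11336} \approx -11.561$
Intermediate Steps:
$w = -204048$ ($w = 872 \left(-234\right) = -204048$)
$\frac{639415 - -1719611}{w} = \frac{639415 - -1719611}{-204048} = \left(639415 + 1719611\right) \left(- \frac{1}{204048}\right) = 2359026 \left(- \frac{1}{204048}\right) = - \frac{131057}{11336}$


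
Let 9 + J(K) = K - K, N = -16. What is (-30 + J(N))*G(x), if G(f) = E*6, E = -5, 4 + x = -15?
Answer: 1170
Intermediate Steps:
x = -19 (x = -4 - 15 = -19)
G(f) = -30 (G(f) = -5*6 = -30)
J(K) = -9 (J(K) = -9 + (K - K) = -9 + 0 = -9)
(-30 + J(N))*G(x) = (-30 - 9)*(-30) = -39*(-30) = 1170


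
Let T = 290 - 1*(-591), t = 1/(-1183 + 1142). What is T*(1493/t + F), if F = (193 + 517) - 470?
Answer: -53717213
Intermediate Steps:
t = -1/41 (t = 1/(-41) = -1/41 ≈ -0.024390)
T = 881 (T = 290 + 591 = 881)
F = 240 (F = 710 - 470 = 240)
T*(1493/t + F) = 881*(1493/(-1/41) + 240) = 881*(1493*(-41) + 240) = 881*(-61213 + 240) = 881*(-60973) = -53717213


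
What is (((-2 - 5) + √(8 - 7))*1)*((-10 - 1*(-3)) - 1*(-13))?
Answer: -36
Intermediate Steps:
(((-2 - 5) + √(8 - 7))*1)*((-10 - 1*(-3)) - 1*(-13)) = ((-7 + √1)*1)*((-10 + 3) + 13) = ((-7 + 1)*1)*(-7 + 13) = -6*1*6 = -6*6 = -36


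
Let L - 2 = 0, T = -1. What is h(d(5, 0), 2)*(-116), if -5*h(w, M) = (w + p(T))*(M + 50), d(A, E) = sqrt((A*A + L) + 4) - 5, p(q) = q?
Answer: -36192/5 + 6032*sqrt(31)/5 ≈ -521.45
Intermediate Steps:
L = 2 (L = 2 + 0 = 2)
d(A, E) = -5 + sqrt(6 + A**2) (d(A, E) = sqrt((A*A + 2) + 4) - 5 = sqrt((A**2 + 2) + 4) - 5 = sqrt((2 + A**2) + 4) - 5 = sqrt(6 + A**2) - 5 = -5 + sqrt(6 + A**2))
h(w, M) = -(-1 + w)*(50 + M)/5 (h(w, M) = -(w - 1)*(M + 50)/5 = -(-1 + w)*(50 + M)/5)
h(d(5, 0), 2)*(-116) = (10 - 10*(-5 + sqrt(6 + 5**2)) + (1/5)*2 - 1/5*2*(-5 + sqrt(6 + 5**2)))*(-116) = (10 - 10*(-5 + sqrt(6 + 25)) + 2/5 - 1/5*2*(-5 + sqrt(6 + 25)))*(-116) = (10 - 10*(-5 + sqrt(31)) + 2/5 - 1/5*2*(-5 + sqrt(31)))*(-116) = (10 + (50 - 10*sqrt(31)) + 2/5 + (2 - 2*sqrt(31)/5))*(-116) = (312/5 - 52*sqrt(31)/5)*(-116) = -36192/5 + 6032*sqrt(31)/5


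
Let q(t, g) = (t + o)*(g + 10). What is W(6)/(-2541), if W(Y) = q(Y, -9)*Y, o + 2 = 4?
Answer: -16/847 ≈ -0.018890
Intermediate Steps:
o = 2 (o = -2 + 4 = 2)
q(t, g) = (2 + t)*(10 + g) (q(t, g) = (t + 2)*(g + 10) = (2 + t)*(10 + g))
W(Y) = Y*(2 + Y) (W(Y) = (20 + 2*(-9) + 10*Y - 9*Y)*Y = (20 - 18 + 10*Y - 9*Y)*Y = (2 + Y)*Y = Y*(2 + Y))
W(6)/(-2541) = (6*(2 + 6))/(-2541) = (6*8)*(-1/2541) = 48*(-1/2541) = -16/847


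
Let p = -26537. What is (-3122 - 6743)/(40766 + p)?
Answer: -9865/14229 ≈ -0.69330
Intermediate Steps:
(-3122 - 6743)/(40766 + p) = (-3122 - 6743)/(40766 - 26537) = -9865/14229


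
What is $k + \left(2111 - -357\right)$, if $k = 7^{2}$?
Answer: $2517$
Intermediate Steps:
$k = 49$
$k + \left(2111 - -357\right) = 49 + \left(2111 - -357\right) = 49 + \left(2111 + 357\right) = 49 + 2468 = 2517$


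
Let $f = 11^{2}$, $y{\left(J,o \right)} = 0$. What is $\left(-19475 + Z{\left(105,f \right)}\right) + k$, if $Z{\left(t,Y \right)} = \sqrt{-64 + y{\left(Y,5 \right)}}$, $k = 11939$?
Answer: $-7536 + 8 i \approx -7536.0 + 8.0 i$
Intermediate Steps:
$f = 121$
$Z{\left(t,Y \right)} = 8 i$ ($Z{\left(t,Y \right)} = \sqrt{-64 + 0} = \sqrt{-64} = 8 i$)
$\left(-19475 + Z{\left(105,f \right)}\right) + k = \left(-19475 + 8 i\right) + 11939 = -7536 + 8 i$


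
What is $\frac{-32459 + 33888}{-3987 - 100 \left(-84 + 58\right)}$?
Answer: $- \frac{1429}{1387} \approx -1.0303$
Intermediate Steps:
$\frac{-32459 + 33888}{-3987 - 100 \left(-84 + 58\right)} = \frac{1429}{-3987 - -2600} = \frac{1429}{-3987 + 2600} = \frac{1429}{-1387} = 1429 \left(- \frac{1}{1387}\right) = - \frac{1429}{1387}$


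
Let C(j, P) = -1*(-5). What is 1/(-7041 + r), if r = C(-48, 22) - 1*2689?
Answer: -1/9725 ≈ -0.00010283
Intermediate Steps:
C(j, P) = 5
r = -2684 (r = 5 - 1*2689 = 5 - 2689 = -2684)
1/(-7041 + r) = 1/(-7041 - 2684) = 1/(-9725) = -1/9725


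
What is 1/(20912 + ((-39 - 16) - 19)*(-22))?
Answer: 1/22540 ≈ 4.4366e-5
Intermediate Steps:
1/(20912 + ((-39 - 16) - 19)*(-22)) = 1/(20912 + (-55 - 19)*(-22)) = 1/(20912 - 74*(-22)) = 1/(20912 + 1628) = 1/22540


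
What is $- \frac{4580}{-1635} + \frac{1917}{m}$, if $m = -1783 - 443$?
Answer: $\frac{470719}{242634} \approx 1.94$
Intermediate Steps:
$m = -2226$ ($m = -1783 - 443 = -2226$)
$- \frac{4580}{-1635} + \frac{1917}{m} = - \frac{4580}{-1635} + \frac{1917}{-2226} = \left(-4580\right) \left(- \frac{1}{1635}\right) + 1917 \left(- \frac{1}{2226}\right) = \frac{916}{327} - \frac{639}{742} = \frac{470719}{242634}$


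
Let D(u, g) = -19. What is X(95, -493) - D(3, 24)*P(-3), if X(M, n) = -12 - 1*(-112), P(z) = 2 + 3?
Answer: 195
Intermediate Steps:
P(z) = 5
X(M, n) = 100 (X(M, n) = -12 + 112 = 100)
X(95, -493) - D(3, 24)*P(-3) = 100 - (-19)*5 = 100 - 1*(-95) = 100 + 95 = 195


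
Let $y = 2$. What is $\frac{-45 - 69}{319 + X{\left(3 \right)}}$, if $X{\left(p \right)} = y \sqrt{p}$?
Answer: $- \frac{36366}{101749} + \frac{228 \sqrt{3}}{101749} \approx -0.35353$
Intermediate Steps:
$X{\left(p \right)} = 2 \sqrt{p}$
$\frac{-45 - 69}{319 + X{\left(3 \right)}} = \frac{-45 - 69}{319 + 2 \sqrt{3}} = - \frac{114}{319 + 2 \sqrt{3}}$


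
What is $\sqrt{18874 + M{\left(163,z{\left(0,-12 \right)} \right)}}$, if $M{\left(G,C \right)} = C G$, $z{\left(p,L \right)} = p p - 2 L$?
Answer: $\sqrt{22786} \approx 150.95$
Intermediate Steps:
$z{\left(p,L \right)} = p^{2} - 2 L$
$\sqrt{18874 + M{\left(163,z{\left(0,-12 \right)} \right)}} = \sqrt{18874 + \left(0^{2} - -24\right) 163} = \sqrt{18874 + \left(0 + 24\right) 163} = \sqrt{18874 + 24 \cdot 163} = \sqrt{18874 + 3912} = \sqrt{22786}$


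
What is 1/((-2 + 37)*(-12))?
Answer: -1/420 ≈ -0.0023810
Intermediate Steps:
1/((-2 + 37)*(-12)) = 1/(35*(-12)) = 1/(-420) = -1/420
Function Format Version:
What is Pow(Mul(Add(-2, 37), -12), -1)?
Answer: Rational(-1, 420) ≈ -0.0023810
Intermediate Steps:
Pow(Mul(Add(-2, 37), -12), -1) = Pow(Mul(35, -12), -1) = Pow(-420, -1) = Rational(-1, 420)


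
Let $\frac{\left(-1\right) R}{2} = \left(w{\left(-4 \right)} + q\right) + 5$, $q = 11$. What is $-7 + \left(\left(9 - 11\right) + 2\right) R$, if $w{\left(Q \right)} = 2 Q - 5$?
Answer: $-7$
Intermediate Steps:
$w{\left(Q \right)} = -5 + 2 Q$
$R = -6$ ($R = - 2 \left(\left(\left(-5 + 2 \left(-4\right)\right) + 11\right) + 5\right) = - 2 \left(\left(\left(-5 - 8\right) + 11\right) + 5\right) = - 2 \left(\left(-13 + 11\right) + 5\right) = - 2 \left(-2 + 5\right) = \left(-2\right) 3 = -6$)
$-7 + \left(\left(9 - 11\right) + 2\right) R = -7 + \left(\left(9 - 11\right) + 2\right) \left(-6\right) = -7 + \left(-2 + 2\right) \left(-6\right) = -7 + 0 \left(-6\right) = -7 + 0 = -7$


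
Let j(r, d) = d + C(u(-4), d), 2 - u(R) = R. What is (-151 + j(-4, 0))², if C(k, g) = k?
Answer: 21025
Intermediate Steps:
u(R) = 2 - R
j(r, d) = 6 + d (j(r, d) = d + (2 - 1*(-4)) = d + (2 + 4) = d + 6 = 6 + d)
(-151 + j(-4, 0))² = (-151 + (6 + 0))² = (-151 + 6)² = (-145)² = 21025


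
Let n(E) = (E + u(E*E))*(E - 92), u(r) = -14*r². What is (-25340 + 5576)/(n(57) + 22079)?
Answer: -9882/2586230287 ≈ -3.8210e-6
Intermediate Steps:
n(E) = (-92 + E)*(E - 14*E⁴) (n(E) = (E - 14*E⁴)*(E - 92) = (E - 14*E⁴)*(-92 + E) = (-92 + E)*(E - 14*E⁴))
(-25340 + 5576)/(n(57) + 22079) = (-25340 + 5576)/(57*(-92 + 57 - 14*57⁴ + 1288*57³) + 22079) = -19764/(57*(-92 + 57 - 14*10556001 + 1288*185193) + 22079) = -19764/(57*(-92 + 57 - 147784014 + 238528584) + 22079) = -19764/(57*90744535 + 22079) = -19764/(5172438495 + 22079) = -19764/5172460574 = -19764*1/5172460574 = -9882/2586230287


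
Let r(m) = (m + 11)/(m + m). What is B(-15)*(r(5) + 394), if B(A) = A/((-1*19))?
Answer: 5934/19 ≈ 312.32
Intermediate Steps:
B(A) = -A/19 (B(A) = A/(-19) = A*(-1/19) = -A/19)
r(m) = (11 + m)/(2*m) (r(m) = (11 + m)/((2*m)) = (11 + m)*(1/(2*m)) = (11 + m)/(2*m))
B(-15)*(r(5) + 394) = (-1/19*(-15))*((½)*(11 + 5)/5 + 394) = 15*((½)*(⅕)*16 + 394)/19 = 15*(8/5 + 394)/19 = (15/19)*(1978/5) = 5934/19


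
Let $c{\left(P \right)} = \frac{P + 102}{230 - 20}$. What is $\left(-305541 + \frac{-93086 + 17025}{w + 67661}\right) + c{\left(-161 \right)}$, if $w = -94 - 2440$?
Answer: $- \frac{1392934414591}{4558890} \approx -3.0554 \cdot 10^{5}$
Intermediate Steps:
$w = -2534$ ($w = -94 - 2440 = -2534$)
$c{\left(P \right)} = \frac{17}{35} + \frac{P}{210}$ ($c{\left(P \right)} = \frac{102 + P}{210} = \left(102 + P\right) \frac{1}{210} = \frac{17}{35} + \frac{P}{210}$)
$\left(-305541 + \frac{-93086 + 17025}{w + 67661}\right) + c{\left(-161 \right)} = \left(-305541 + \frac{-93086 + 17025}{-2534 + 67661}\right) + \left(\frac{17}{35} + \frac{1}{210} \left(-161\right)\right) = \left(-305541 - \frac{76061}{65127}\right) + \left(\frac{17}{35} - \frac{23}{30}\right) = \left(-305541 - \frac{76061}{65127}\right) - \frac{59}{210} = - \frac{19899044768}{65127} - \frac{59}{210} = - \frac{1392934414591}{4558890}$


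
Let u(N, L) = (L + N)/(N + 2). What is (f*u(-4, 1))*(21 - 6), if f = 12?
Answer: 270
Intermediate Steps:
u(N, L) = (L + N)/(2 + N)
(f*u(-4, 1))*(21 - 6) = (12*((1 - 4)/(2 - 4)))*(21 - 6) = (12*(-3/(-2)))*15 = (12*(-1/2*(-3)))*15 = (12*(3/2))*15 = 18*15 = 270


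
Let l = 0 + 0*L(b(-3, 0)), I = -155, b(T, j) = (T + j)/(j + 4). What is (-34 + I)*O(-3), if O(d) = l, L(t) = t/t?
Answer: 0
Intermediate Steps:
b(T, j) = (T + j)/(4 + j)
L(t) = 1
l = 0 (l = 0 + 0*1 = 0 + 0 = 0)
O(d) = 0
(-34 + I)*O(-3) = (-34 - 155)*0 = -189*0 = 0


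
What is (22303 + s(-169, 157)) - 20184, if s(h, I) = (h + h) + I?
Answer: 1938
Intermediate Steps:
s(h, I) = I + 2*h (s(h, I) = 2*h + I = I + 2*h)
(22303 + s(-169, 157)) - 20184 = (22303 + (157 + 2*(-169))) - 20184 = (22303 + (157 - 338)) - 20184 = (22303 - 181) - 20184 = 22122 - 20184 = 1938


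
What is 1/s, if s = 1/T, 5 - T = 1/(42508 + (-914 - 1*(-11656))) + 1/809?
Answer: 215342191/43079250 ≈ 4.9987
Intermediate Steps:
T = 215342191/43079250 (T = 5 - (1/(42508 + (-914 - 1*(-11656))) + 1/809) = 5 - (1/(42508 + (-914 + 11656)) + 1/809) = 5 - (1/(42508 + 10742) + 1/809) = 5 - (1/53250 + 1/809) = 5 - 1*54059/43079250 = 5 - 54059/43079250 = 215342191/43079250 ≈ 4.9987)
s = 43079250/215342191 (s = 1/(215342191/43079250) = 43079250/215342191 ≈ 0.20005)
1/s = 1/(43079250/215342191) = 215342191/43079250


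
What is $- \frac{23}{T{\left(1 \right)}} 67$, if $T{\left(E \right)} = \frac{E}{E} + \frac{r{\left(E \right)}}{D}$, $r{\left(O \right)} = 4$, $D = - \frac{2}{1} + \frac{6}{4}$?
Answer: $\frac{1541}{7} \approx 220.14$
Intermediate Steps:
$D = - \frac{1}{2}$ ($D = \left(-2\right) 1 + 6 \cdot \frac{1}{4} = -2 + \frac{3}{2} = - \frac{1}{2} \approx -0.5$)
$T{\left(E \right)} = -7$ ($T{\left(E \right)} = \frac{E}{E} + \frac{4}{- \frac{1}{2}} = 1 + 4 \left(-2\right) = 1 - 8 = -7$)
$- \frac{23}{T{\left(1 \right)}} 67 = - \frac{23}{-7} \cdot 67 = \left(-23\right) \left(- \frac{1}{7}\right) 67 = \frac{23}{7} \cdot 67 = \frac{1541}{7}$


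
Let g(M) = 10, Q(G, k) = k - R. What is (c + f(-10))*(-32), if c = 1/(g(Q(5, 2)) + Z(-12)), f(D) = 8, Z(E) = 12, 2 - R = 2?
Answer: -2832/11 ≈ -257.45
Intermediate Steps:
R = 0 (R = 2 - 1*2 = 2 - 2 = 0)
Q(G, k) = k (Q(G, k) = k - 1*0 = k + 0 = k)
c = 1/22 (c = 1/(10 + 12) = 1/22 ≈ 0.045455)
(c + f(-10))*(-32) = (1/22 + 8)*(-32) = (177/22)*(-32) = -2832/11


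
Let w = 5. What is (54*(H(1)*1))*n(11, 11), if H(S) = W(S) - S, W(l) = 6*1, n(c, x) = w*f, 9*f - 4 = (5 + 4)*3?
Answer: 4650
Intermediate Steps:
f = 31/9 (f = 4/9 + ((5 + 4)*3)/9 = 4/9 + (9*3)/9 = 4/9 + (⅑)*27 = 4/9 + 3 = 31/9 ≈ 3.4444)
n(c, x) = 155/9 (n(c, x) = 5*(31/9) = 155/9)
W(l) = 6
H(S) = 6 - S
(54*(H(1)*1))*n(11, 11) = (54*((6 - 1*1)*1))*(155/9) = (54*((6 - 1)*1))*(155/9) = (54*(5*1))*(155/9) = (54*5)*(155/9) = 270*(155/9) = 4650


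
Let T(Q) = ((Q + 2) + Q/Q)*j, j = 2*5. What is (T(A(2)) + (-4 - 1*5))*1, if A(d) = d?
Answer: 41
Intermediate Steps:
j = 10
T(Q) = 30 + 10*Q (T(Q) = ((Q + 2) + Q/Q)*10 = ((2 + Q) + 1)*10 = (3 + Q)*10 = 30 + 10*Q)
(T(A(2)) + (-4 - 1*5))*1 = ((30 + 10*2) + (-4 - 1*5))*1 = ((30 + 20) + (-4 - 5))*1 = (50 - 9)*1 = 41*1 = 41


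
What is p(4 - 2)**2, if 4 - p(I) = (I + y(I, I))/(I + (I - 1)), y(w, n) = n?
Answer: 64/9 ≈ 7.1111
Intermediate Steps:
p(I) = 4 - 2*I/(-1 + 2*I) (p(I) = 4 - (I + I)/(I + (I - 1)) = 4 - 2*I/(I + (-1 + I)) = 4 - 2*I/(-1 + 2*I))
p(4 - 2)**2 = (2*(-2 + 3*(4 - 2))/(-1 + 2*(4 - 2)))**2 = (2*(-2 + 3*2)/(-1 + 2*2))**2 = (2*(-2 + 6)/(-1 + 4))**2 = (2*4/3)**2 = (2*(1/3)*4)**2 = (8/3)**2 = 64/9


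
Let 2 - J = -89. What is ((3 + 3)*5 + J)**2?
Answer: 14641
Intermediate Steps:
J = 91 (J = 2 - 1*(-89) = 2 + 89 = 91)
((3 + 3)*5 + J)**2 = ((3 + 3)*5 + 91)**2 = (6*5 + 91)**2 = (30 + 91)**2 = 121**2 = 14641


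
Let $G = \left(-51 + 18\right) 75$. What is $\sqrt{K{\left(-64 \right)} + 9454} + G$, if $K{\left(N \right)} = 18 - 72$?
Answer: $-2475 + 10 \sqrt{94} \approx -2378.0$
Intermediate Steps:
$K{\left(N \right)} = -54$
$G = -2475$ ($G = \left(-33\right) 75 = -2475$)
$\sqrt{K{\left(-64 \right)} + 9454} + G = \sqrt{-54 + 9454} - 2475 = \sqrt{9400} - 2475 = 10 \sqrt{94} - 2475 = -2475 + 10 \sqrt{94}$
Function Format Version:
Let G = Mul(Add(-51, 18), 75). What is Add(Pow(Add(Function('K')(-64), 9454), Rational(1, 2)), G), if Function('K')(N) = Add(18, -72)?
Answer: Add(-2475, Mul(10, Pow(94, Rational(1, 2)))) ≈ -2378.0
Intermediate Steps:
Function('K')(N) = -54
G = -2475 (G = Mul(-33, 75) = -2475)
Add(Pow(Add(Function('K')(-64), 9454), Rational(1, 2)), G) = Add(Pow(Add(-54, 9454), Rational(1, 2)), -2475) = Add(Pow(9400, Rational(1, 2)), -2475) = Add(Mul(10, Pow(94, Rational(1, 2))), -2475) = Add(-2475, Mul(10, Pow(94, Rational(1, 2))))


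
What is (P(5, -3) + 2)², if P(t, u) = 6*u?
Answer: 256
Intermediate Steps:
(P(5, -3) + 2)² = (6*(-3) + 2)² = (-18 + 2)² = (-16)² = 256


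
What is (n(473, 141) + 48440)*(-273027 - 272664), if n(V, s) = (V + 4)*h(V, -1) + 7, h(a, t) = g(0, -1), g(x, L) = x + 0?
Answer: -26437091877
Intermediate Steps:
g(x, L) = x
h(a, t) = 0
n(V, s) = 7 (n(V, s) = (V + 4)*0 + 7 = (4 + V)*0 + 7 = 0 + 7 = 7)
(n(473, 141) + 48440)*(-273027 - 272664) = (7 + 48440)*(-273027 - 272664) = 48447*(-545691) = -26437091877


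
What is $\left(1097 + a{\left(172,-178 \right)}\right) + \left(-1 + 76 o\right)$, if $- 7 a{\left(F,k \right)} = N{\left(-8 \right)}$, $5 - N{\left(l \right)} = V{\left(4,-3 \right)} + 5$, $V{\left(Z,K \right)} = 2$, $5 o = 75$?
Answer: $\frac{15654}{7} \approx 2236.3$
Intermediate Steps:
$o = 15$ ($o = \frac{1}{5} \cdot 75 = 15$)
$N{\left(l \right)} = -2$ ($N{\left(l \right)} = 5 - \left(2 + 5\right) = 5 - 7 = -2$)
$a{\left(F,k \right)} = \frac{2}{7}$ ($a{\left(F,k \right)} = \left(- \frac{1}{7}\right) \left(-2\right) = \frac{2}{7}$)
$\left(1097 + a{\left(172,-178 \right)}\right) + \left(-1 + 76 o\right) = \left(1097 + \frac{2}{7}\right) + \left(-1 + 76 \cdot 15\right) = \frac{7681}{7} + \left(-1 + 1140\right) = \frac{7681}{7} + 1139 = \frac{15654}{7}$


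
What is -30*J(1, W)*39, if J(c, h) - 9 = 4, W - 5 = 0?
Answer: -15210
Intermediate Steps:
W = 5 (W = 5 + 0 = 5)
J(c, h) = 13 (J(c, h) = 9 + 4 = 13)
-30*J(1, W)*39 = -30*13*39 = -390*39 = -15210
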